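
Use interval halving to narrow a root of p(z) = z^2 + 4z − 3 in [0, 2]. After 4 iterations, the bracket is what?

[0.625, 0.75]

p(1) = 2 > 0, so the root lies in [0, 1]
p(0.5) = -0.75 < 0, so the root lies in [0.5, 1]
p(0.75) = 0.5625 > 0, so the root lies in [0.5, 0.75]
p(0.625) = -0.1094 < 0, so the root lies in [0.625, 0.75]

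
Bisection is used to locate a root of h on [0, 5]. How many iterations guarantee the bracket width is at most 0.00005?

17

Width after n steps is 5/2^n. Need 2^n ≥ 5/0.00005 = 100000.
2^16 = 65536 < 100000 ≤ 2^17 = 131072, so n = 17.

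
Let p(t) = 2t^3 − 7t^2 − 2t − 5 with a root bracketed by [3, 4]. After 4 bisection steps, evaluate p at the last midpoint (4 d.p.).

m = 3.5, p(m) = -12 (−); new bracket [3.5, 4]
m = 3.75, p(m) = -5.46875 (−); new bracket [3.75, 4]
m = 3.875, p(m) = -1.488281 (−); new bracket [3.875, 4]
m = 3.9375, p(m) = 0.6909 (+); new bracket [3.875, 3.9375]

0.6909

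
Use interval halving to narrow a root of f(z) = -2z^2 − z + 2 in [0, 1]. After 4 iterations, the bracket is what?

f(0.5) = 1 > 0, so the root lies in [0.5, 1]
f(0.75) = 0.125 > 0, so the root lies in [0.75, 1]
f(0.875) = -0.40625 < 0, so the root lies in [0.75, 0.875]
f(0.8125) = -0.1328 < 0, so the root lies in [0.75, 0.8125]

[0.75, 0.8125]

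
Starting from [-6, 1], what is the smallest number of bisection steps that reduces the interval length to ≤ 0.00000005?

Width after n steps is 7/2^n. Need 2^n ≥ 7/0.00000005 = 140000000.
2^27 = 134217728 < 140000000 ≤ 2^28 = 268435456, so n = 28.

28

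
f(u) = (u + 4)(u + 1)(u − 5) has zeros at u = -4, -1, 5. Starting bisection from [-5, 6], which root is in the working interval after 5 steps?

f(0.5) = -30.375 < 0, so the root lies in [0.5, 6]
f(3.25) = -53.921875 < 0, so the root lies in [3.25, 6]
f(4.625) = -18.193359 < 0, so the root lies in [4.625, 6]
f(5.3125) = 18.3704 > 0, so the root lies in [4.625, 5.3125]
f(4.96875) = -1.6729 < 0, so the root lies in [4.96875, 5.3125]

5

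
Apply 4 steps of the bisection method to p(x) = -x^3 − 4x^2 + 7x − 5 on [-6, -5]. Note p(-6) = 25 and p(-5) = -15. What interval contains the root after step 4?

x = -5.5 gives p = 1.875, positive; keep [-5.5, -5]
x = -5.25 gives p = -7.296875, negative; keep [-5.5, -5.25]
x = -5.375 gives p = -2.900391, negative; keep [-5.5, -5.375]
x = -5.4375 gives p = -0.5608, negative; keep [-5.5, -5.4375]

[-5.5, -5.4375]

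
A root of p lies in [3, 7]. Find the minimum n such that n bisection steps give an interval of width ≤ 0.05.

Width after n steps is 4/2^n. Need 2^n ≥ 4/0.05 = 80.
2^6 = 64 < 80 ≤ 2^7 = 128, so n = 7.

7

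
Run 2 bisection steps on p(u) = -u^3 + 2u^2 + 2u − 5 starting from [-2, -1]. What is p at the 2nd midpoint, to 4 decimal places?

m = -1.5, p(m) = -0.125 (−); new bracket [-2, -1.5]
m = -1.75, p(m) = 2.984375 (+); new bracket [-1.75, -1.5]

2.9844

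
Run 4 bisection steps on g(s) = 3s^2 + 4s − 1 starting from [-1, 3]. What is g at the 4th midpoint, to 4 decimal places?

midpoint 1: g = 6 > 0 → [-1, 1]
midpoint 0: g = -1 < 0 → [0, 1]
midpoint 0.5: g = 1.75 > 0 → [0, 0.5]
midpoint 0.25: g = 0.1875 > 0 → [0, 0.25]

0.1875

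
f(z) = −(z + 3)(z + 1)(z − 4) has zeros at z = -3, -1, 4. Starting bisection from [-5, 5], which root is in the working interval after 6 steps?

4

m = 0, f(m) = 12 (+); new bracket [0, 5]
m = 2.5, f(m) = 28.875 (+); new bracket [2.5, 5]
m = 3.75, f(m) = 8.015625 (+); new bracket [3.75, 5]
m = 4.375, f(m) = -14.8652 (−); new bracket [3.75, 4.375]
m = 4.0625, f(m) = -2.2346 (−); new bracket [3.75, 4.0625]
m = 3.90625, f(m) = 3.1766 (+); new bracket [3.90625, 4.0625]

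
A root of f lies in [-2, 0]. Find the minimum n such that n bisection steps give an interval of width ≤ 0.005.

Width after n steps is 2/2^n. Need 2^n ≥ 2/0.005 = 400.
2^8 = 256 < 400 ≤ 2^9 = 512, so n = 9.

9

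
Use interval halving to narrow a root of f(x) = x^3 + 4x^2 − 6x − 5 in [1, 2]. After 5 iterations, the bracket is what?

x = 1.5 gives f = -1.625, negative; keep [1.5, 2]
x = 1.75 gives f = 2.109375, positive; keep [1.5, 1.75]
x = 1.625 gives f = 0.103516, positive; keep [1.5, 1.625]
x = 1.5625 gives f = -0.7947, negative; keep [1.5625, 1.625]
x = 1.59375 gives f = -0.3542, negative; keep [1.59375, 1.625]

[1.59375, 1.625]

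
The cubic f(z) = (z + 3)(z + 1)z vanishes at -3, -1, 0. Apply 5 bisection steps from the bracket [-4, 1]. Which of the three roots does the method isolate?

f(-1.5) = 1.125 > 0, so the root lies in [-4, -1.5]
f(-2.75) = 1.203125 > 0, so the root lies in [-4, -2.75]
f(-3.375) = -3.005859 < 0, so the root lies in [-3.375, -2.75]
f(-3.0625) = -0.3948 < 0, so the root lies in [-3.0625, -2.75]
f(-2.90625) = 0.5194 > 0, so the root lies in [-3.0625, -2.90625]

-3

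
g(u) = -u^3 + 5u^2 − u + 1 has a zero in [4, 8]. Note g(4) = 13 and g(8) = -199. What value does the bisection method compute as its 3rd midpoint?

4.5

m = 6, g(m) = -41 (−); new bracket [4, 6]
m = 5, g(m) = -4 (−); new bracket [4, 5]
m = 4.5, g(m) = 6.625 (+); new bracket [4.5, 5]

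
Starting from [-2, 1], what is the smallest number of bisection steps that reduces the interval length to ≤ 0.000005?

20

Width after n steps is 3/2^n. Need 2^n ≥ 3/0.000005 = 600000.
2^19 = 524288 < 600000 ≤ 2^20 = 1048576, so n = 20.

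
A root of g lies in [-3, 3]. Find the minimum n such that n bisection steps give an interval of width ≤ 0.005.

Width after n steps is 6/2^n. Need 2^n ≥ 6/0.005 = 1200.
2^10 = 1024 < 1200 ≤ 2^11 = 2048, so n = 11.

11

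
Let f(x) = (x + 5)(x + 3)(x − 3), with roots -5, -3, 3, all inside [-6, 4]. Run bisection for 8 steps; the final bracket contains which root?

3

f(-1) = -32 < 0, so the root lies in [-1, 4]
f(1.5) = -43.875 < 0, so the root lies in [1.5, 4]
f(2.75) = -11.140625 < 0, so the root lies in [2.75, 4]
f(3.375) = 20.0215 > 0, so the root lies in [2.75, 3.375]
f(3.0625) = 3.0549 > 0, so the root lies in [2.75, 3.0625]
f(2.90625) = -4.3778 < 0, so the root lies in [2.90625, 3.0625]
f(2.984375) = -0.7466 < 0, so the root lies in [2.984375, 3.0625]
f(3.0234375) = 1.1327 > 0, so the root lies in [2.984375, 3.0234375]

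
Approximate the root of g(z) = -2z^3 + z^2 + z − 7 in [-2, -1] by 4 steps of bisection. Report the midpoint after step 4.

-1.4375

midpoint -1.5: g = 0.5 > 0 → [-1.5, -1]
midpoint -1.25: g = -2.78125 < 0 → [-1.5, -1.25]
midpoint -1.375: g = -1.285156 < 0 → [-1.5, -1.375]
midpoint -1.4375: g = -0.4302 < 0 → [-1.5, -1.4375]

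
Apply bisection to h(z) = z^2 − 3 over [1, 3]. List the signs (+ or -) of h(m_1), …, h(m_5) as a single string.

+-+--

z = 2 gives h = 1, positive; keep [1, 2]
z = 1.5 gives h = -0.75, negative; keep [1.5, 2]
z = 1.75 gives h = 0.0625, positive; keep [1.5, 1.75]
z = 1.625 gives h = -0.3594, negative; keep [1.625, 1.75]
z = 1.6875 gives h = -0.1523, negative; keep [1.6875, 1.75]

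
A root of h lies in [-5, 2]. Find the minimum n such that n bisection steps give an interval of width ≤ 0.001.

13

Width after n steps is 7/2^n. Need 2^n ≥ 7/0.001 = 7000.
2^12 = 4096 < 7000 ≤ 2^13 = 8192, so n = 13.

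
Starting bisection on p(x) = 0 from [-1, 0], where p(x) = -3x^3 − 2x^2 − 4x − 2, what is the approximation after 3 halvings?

midpoint -0.5: p = -0.125 < 0 → [-1, -0.5]
midpoint -0.75: p = 1.140625 > 0 → [-0.75, -0.5]
midpoint -0.625: p = 0.451172 > 0 → [-0.625, -0.5]

-0.625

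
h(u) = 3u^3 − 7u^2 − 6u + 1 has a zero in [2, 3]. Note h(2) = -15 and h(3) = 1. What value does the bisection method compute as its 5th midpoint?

2.96875

m = 2.5, h(m) = -10.875 (−); new bracket [2.5, 3]
m = 2.75, h(m) = -6.046875 (−); new bracket [2.75, 3]
m = 2.875, h(m) = -2.818359 (−); new bracket [2.875, 3]
m = 2.9375, h(m) = -0.9851 (−); new bracket [2.9375, 3]
m = 2.96875, h(m) = -0.0118 (−); new bracket [2.96875, 3]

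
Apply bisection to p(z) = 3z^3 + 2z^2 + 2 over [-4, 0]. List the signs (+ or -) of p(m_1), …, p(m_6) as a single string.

-+--+-

z = -2 gives p = -14, negative; keep [-2, 0]
z = -1 gives p = 1, positive; keep [-2, -1]
z = -1.5 gives p = -3.625, negative; keep [-1.5, -1]
z = -1.25 gives p = -0.7344, negative; keep [-1.25, -1]
z = -1.125 gives p = 0.2598, positive; keep [-1.25, -1.125]
z = -1.1875 gives p = -0.2034, negative; keep [-1.1875, -1.125]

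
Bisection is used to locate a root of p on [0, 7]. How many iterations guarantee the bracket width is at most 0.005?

11

Width after n steps is 7/2^n. Need 2^n ≥ 7/0.005 = 1400.
2^10 = 1024 < 1400 ≤ 2^11 = 2048, so n = 11.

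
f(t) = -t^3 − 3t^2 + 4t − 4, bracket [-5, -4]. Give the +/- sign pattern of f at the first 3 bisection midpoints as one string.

++-

f(-4.5) = 8.375 > 0, so the root lies in [-4.5, -4]
f(-4.25) = 1.578125 > 0, so the root lies in [-4.25, -4]
f(-4.125) = -1.357422 < 0, so the root lies in [-4.25, -4.125]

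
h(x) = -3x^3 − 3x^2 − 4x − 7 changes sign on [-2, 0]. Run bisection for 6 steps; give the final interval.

[-1.34375, -1.3125]

midpoint -1: h = -3 < 0 → [-2, -1]
midpoint -1.5: h = 2.375 > 0 → [-1.5, -1]
midpoint -1.25: h = -0.828125 < 0 → [-1.5, -1.25]
midpoint -1.375: h = 0.627 > 0 → [-1.375, -1.25]
midpoint -1.3125: h = -0.135 < 0 → [-1.375, -1.3125]
midpoint -1.34375: h = 0.2371 > 0 → [-1.34375, -1.3125]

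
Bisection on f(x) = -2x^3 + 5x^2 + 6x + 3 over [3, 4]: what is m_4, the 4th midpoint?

3.4375

midpoint 3.5: f = -0.5 < 0 → [3, 3.5]
midpoint 3.25: f = 6.65625 > 0 → [3.25, 3.5]
midpoint 3.375: f = 3.316406 > 0 → [3.375, 3.5]
midpoint 3.4375: f = 1.4692 > 0 → [3.4375, 3.5]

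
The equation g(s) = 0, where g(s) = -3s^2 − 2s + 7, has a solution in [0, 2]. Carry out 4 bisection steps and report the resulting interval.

[1.125, 1.25]

m = 1, g(m) = 2 (+); new bracket [1, 2]
m = 1.5, g(m) = -2.75 (−); new bracket [1, 1.5]
m = 1.25, g(m) = -0.1875 (−); new bracket [1, 1.25]
m = 1.125, g(m) = 0.9531 (+); new bracket [1.125, 1.25]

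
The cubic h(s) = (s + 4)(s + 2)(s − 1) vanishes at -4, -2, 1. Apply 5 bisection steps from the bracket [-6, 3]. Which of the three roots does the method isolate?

1

s = -1.5 gives h = -3.125, negative; keep [-1.5, 3]
s = 0.75 gives h = -3.265625, negative; keep [0.75, 3]
s = 1.875 gives h = 19.919922, positive; keep [0.75, 1.875]
s = 1.3125 gives h = 5.4993, positive; keep [0.75, 1.3125]
s = 1.03125 gives h = 0.4766, positive; keep [0.75, 1.03125]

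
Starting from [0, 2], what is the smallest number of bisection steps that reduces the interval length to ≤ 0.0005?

12

Width after n steps is 2/2^n. Need 2^n ≥ 2/0.0005 = 4000.
2^11 = 2048 < 4000 ≤ 2^12 = 4096, so n = 12.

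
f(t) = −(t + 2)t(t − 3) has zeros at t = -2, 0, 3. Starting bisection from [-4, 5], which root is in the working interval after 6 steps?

f(0.5) = 3.125 > 0, so the root lies in [0.5, 5]
f(2.75) = 3.265625 > 0, so the root lies in [2.75, 5]
f(3.875) = -19.919922 < 0, so the root lies in [2.75, 3.875]
f(3.3125) = -5.4993 < 0, so the root lies in [2.75, 3.3125]
f(3.03125) = -0.4766 < 0, so the root lies in [2.75, 3.03125]
f(2.890625) = 1.5462 > 0, so the root lies in [2.890625, 3.03125]

3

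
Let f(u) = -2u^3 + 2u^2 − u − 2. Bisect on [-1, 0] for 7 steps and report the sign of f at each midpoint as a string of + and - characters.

-+-++-+

u = -0.5 gives f = -0.75, negative; keep [-1, -0.5]
u = -0.75 gives f = 0.71875, positive; keep [-0.75, -0.5]
u = -0.625 gives f = -0.105469, negative; keep [-0.75, -0.625]
u = -0.6875 gives f = 0.2827, positive; keep [-0.6875, -0.625]
u = -0.65625 gives f = 0.0828, positive; keep [-0.65625, -0.625]
u = -0.640625 gives f = -0.0127, negative; keep [-0.65625, -0.640625]
u = -0.6484375 gives f = 0.0347, positive; keep [-0.6484375, -0.640625]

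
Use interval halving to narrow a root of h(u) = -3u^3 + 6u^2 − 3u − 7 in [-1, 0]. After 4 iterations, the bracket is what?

midpoint -0.5: h = -3.625 < 0 → [-1, -0.5]
midpoint -0.75: h = -0.109375 < 0 → [-1, -0.75]
midpoint -0.875: h = 2.228516 > 0 → [-0.875, -0.75]
midpoint -0.8125: h = 1.0076 > 0 → [-0.8125, -0.75]

[-0.8125, -0.75]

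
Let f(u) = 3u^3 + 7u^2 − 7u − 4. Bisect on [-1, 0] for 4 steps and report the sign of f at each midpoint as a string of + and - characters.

+--+

u = -0.5 gives f = 0.875, positive; keep [-0.5, 0]
u = -0.25 gives f = -1.859375, negative; keep [-0.5, -0.25]
u = -0.375 gives f = -0.548828, negative; keep [-0.5, -0.375]
u = -0.4375 gives f = 0.1511, positive; keep [-0.4375, -0.375]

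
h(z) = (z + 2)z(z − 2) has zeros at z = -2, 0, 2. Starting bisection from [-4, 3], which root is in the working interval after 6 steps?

midpoint -0.5: h = 1.875 > 0 → [-4, -0.5]
midpoint -2.25: h = -2.390625 < 0 → [-2.25, -0.5]
midpoint -1.375: h = 2.900391 > 0 → [-2.25, -1.375]
midpoint -1.8125: h = 1.2957 > 0 → [-2.25, -1.8125]
midpoint -2.03125: h = -0.2559 < 0 → [-2.03125, -1.8125]
midpoint -1.921875: h = 0.5889 > 0 → [-2.03125, -1.921875]

-2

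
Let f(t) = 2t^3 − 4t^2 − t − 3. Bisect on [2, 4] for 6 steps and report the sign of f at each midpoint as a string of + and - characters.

midpoint 3: f = 12 > 0 → [2, 3]
midpoint 2.5: f = 0.75 > 0 → [2, 2.5]
midpoint 2.25: f = -2.71875 < 0 → [2.25, 2.5]
midpoint 2.375: f = -1.1445 < 0 → [2.375, 2.5]
midpoint 2.4375: f = -0.2388 < 0 → [2.4375, 2.5]
midpoint 2.46875: f = 0.2451 > 0 → [2.4375, 2.46875]

++---+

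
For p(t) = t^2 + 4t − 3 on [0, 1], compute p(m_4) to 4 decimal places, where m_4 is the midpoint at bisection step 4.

0.2227

m = 0.5, p(m) = -0.75 (−); new bracket [0.5, 1]
m = 0.75, p(m) = 0.5625 (+); new bracket [0.5, 0.75]
m = 0.625, p(m) = -0.109375 (−); new bracket [0.625, 0.75]
m = 0.6875, p(m) = 0.2227 (+); new bracket [0.625, 0.6875]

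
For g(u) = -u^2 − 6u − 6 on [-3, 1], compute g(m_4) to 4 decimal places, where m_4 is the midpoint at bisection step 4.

u = -1 gives g = -1, negative; keep [-3, -1]
u = -2 gives g = 2, positive; keep [-2, -1]
u = -1.5 gives g = 0.75, positive; keep [-1.5, -1]
u = -1.25 gives g = -0.0625, negative; keep [-1.5, -1.25]

-0.0625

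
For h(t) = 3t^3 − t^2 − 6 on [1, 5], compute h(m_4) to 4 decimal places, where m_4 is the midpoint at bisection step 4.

-1.7031

midpoint 3: h = 66 > 0 → [1, 3]
midpoint 2: h = 14 > 0 → [1, 2]
midpoint 1.5: h = 1.875 > 0 → [1, 1.5]
midpoint 1.25: h = -1.7031 < 0 → [1.25, 1.5]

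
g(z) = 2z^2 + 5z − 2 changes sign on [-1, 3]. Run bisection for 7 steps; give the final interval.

g(1) = 5 > 0, so the root lies in [-1, 1]
g(0) = -2 < 0, so the root lies in [0, 1]
g(0.5) = 1 > 0, so the root lies in [0, 0.5]
g(0.25) = -0.625 < 0, so the root lies in [0.25, 0.5]
g(0.375) = 0.1562 > 0, so the root lies in [0.25, 0.375]
g(0.3125) = -0.2422 < 0, so the root lies in [0.3125, 0.375]
g(0.34375) = -0.0449 < 0, so the root lies in [0.34375, 0.375]

[0.34375, 0.375]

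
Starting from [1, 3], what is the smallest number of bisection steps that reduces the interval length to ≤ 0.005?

Width after n steps is 2/2^n. Need 2^n ≥ 2/0.005 = 400.
2^8 = 256 < 400 ≤ 2^9 = 512, so n = 9.

9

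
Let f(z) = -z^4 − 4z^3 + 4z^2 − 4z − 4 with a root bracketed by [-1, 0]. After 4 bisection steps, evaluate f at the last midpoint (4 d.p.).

z = -0.5 gives f = -0.5625, negative; keep [-1, -0.5]
z = -0.75 gives f = 2.621094, positive; keep [-0.75, -0.5]
z = -0.625 gives f = 0.886475, positive; keep [-0.625, -0.5]
z = -0.5625 gives f = 0.1274, positive; keep [-0.5625, -0.5]

0.1274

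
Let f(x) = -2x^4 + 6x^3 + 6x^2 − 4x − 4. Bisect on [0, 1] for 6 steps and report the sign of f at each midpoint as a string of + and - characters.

m = 0.5, f(m) = -3.875 (−); new bracket [0.5, 1]
m = 0.75, f(m) = -1.726562 (−); new bracket [0.75, 1]
m = 0.875, f(m) = -0.059082 (−); new bracket [0.875, 1]
m = 0.9375, f(m) = 0.9223 (+); new bracket [0.875, 0.9375]
m = 0.90625, f(m) = 0.4195 (+); new bracket [0.875, 0.90625]
m = 0.890625, f(m) = 0.1771 (+); new bracket [0.875, 0.890625]

---+++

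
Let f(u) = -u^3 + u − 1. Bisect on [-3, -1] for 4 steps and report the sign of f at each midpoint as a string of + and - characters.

m = -2, f(m) = 5 (+); new bracket [-2, -1]
m = -1.5, f(m) = 0.875 (+); new bracket [-1.5, -1]
m = -1.25, f(m) = -0.296875 (−); new bracket [-1.5, -1.25]
m = -1.375, f(m) = 0.2246 (+); new bracket [-1.375, -1.25]

++-+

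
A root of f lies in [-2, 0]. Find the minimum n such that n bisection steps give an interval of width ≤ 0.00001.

Width after n steps is 2/2^n. Need 2^n ≥ 2/0.00001 = 200000.
2^17 = 131072 < 200000 ≤ 2^18 = 262144, so n = 18.

18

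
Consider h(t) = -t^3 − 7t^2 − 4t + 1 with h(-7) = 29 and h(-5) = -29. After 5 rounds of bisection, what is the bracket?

[-6.375, -6.3125]

m = -6, h(m) = -11 (−); new bracket [-7, -6]
m = -6.5, h(m) = 5.875 (+); new bracket [-6.5, -6]
m = -6.25, h(m) = -3.296875 (−); new bracket [-6.5, -6.25]
m = -6.375, h(m) = 1.0996 (+); new bracket [-6.375, -6.25]
m = -6.3125, h(m) = -1.1453 (−); new bracket [-6.375, -6.3125]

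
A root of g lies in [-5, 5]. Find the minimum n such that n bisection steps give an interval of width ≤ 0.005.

Width after n steps is 10/2^n. Need 2^n ≥ 10/0.005 = 2000.
2^10 = 1024 < 2000 ≤ 2^11 = 2048, so n = 11.

11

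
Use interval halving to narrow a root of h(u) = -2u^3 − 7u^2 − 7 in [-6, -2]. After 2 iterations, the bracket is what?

h(-4) = 9 > 0, so the root lies in [-4, -2]
h(-3) = -16 < 0, so the root lies in [-4, -3]

[-4, -3]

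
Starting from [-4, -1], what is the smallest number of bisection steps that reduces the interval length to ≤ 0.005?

Width after n steps is 3/2^n. Need 2^n ≥ 3/0.005 = 600.
2^9 = 512 < 600 ≤ 2^10 = 1024, so n = 10.

10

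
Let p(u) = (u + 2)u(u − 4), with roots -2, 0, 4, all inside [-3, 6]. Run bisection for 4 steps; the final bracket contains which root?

m = 1.5, p(m) = -13.125 (−); new bracket [1.5, 6]
m = 3.75, p(m) = -5.390625 (−); new bracket [3.75, 6]
m = 4.875, p(m) = 29.326172 (+); new bracket [3.75, 4.875]
m = 4.3125, p(m) = 8.5071 (+); new bracket [3.75, 4.3125]

4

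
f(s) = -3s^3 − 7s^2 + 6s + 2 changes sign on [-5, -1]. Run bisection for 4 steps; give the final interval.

midpoint -3: f = 2 > 0 → [-3, -1]
midpoint -2: f = -14 < 0 → [-3, -2]
midpoint -2.5: f = -9.875 < 0 → [-3, -2.5]
midpoint -2.75: f = -5.0469 < 0 → [-3, -2.75]

[-3, -2.75]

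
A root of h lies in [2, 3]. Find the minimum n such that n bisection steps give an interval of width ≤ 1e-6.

20

Width after n steps is 1/2^n. Need 2^n ≥ 1/1e-6 = 1000000.
2^19 = 524288 < 1000000 ≤ 2^20 = 1048576, so n = 20.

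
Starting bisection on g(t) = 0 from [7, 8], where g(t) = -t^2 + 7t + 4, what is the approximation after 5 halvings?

g(7.5) = 0.25 > 0, so the root lies in [7.5, 8]
g(7.75) = -1.8125 < 0, so the root lies in [7.5, 7.75]
g(7.625) = -0.765625 < 0, so the root lies in [7.5, 7.625]
g(7.5625) = -0.2539 < 0, so the root lies in [7.5, 7.5625]
g(7.53125) = -0.001 < 0, so the root lies in [7.5, 7.53125]

7.53125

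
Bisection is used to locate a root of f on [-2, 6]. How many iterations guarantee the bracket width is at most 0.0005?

14

Width after n steps is 8/2^n. Need 2^n ≥ 8/0.0005 = 16000.
2^13 = 8192 < 16000 ≤ 2^14 = 16384, so n = 14.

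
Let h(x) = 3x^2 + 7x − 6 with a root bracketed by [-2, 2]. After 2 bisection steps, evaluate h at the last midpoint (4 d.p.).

midpoint 0: h = -6 < 0 → [0, 2]
midpoint 1: h = 4 > 0 → [0, 1]

4.0000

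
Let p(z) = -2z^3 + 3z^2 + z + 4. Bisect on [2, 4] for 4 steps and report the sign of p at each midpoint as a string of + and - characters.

midpoint 3: p = -20 < 0 → [2, 3]
midpoint 2.5: p = -6 < 0 → [2, 2.5]
midpoint 2.25: p = -1.34375 < 0 → [2, 2.25]
midpoint 2.125: p = 0.4805 > 0 → [2.125, 2.25]

---+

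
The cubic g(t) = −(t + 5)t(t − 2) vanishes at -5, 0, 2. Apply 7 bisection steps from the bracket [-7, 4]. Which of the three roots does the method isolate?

-5

m = -1.5, g(m) = -18.375 (−); new bracket [-7, -1.5]
m = -4.25, g(m) = -19.921875 (−); new bracket [-7, -4.25]
m = -5.625, g(m) = 26.806641 (+); new bracket [-5.625, -4.25]
m = -4.9375, g(m) = -2.1409 (−); new bracket [-5.625, -4.9375]
m = -5.28125, g(m) = 10.8152 (+); new bracket [-5.28125, -4.9375]
m = -5.109375, g(m) = 3.973 (+); new bracket [-5.109375, -4.9375]
m = -5.0234375, g(m) = 0.8269 (+); new bracket [-5.0234375, -4.9375]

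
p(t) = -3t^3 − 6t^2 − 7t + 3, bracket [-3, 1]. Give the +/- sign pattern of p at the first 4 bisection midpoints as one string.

++-+

midpoint -1: p = 7 > 0 → [-1, 1]
midpoint 0: p = 3 > 0 → [0, 1]
midpoint 0.5: p = -2.375 < 0 → [0, 0.5]
midpoint 0.25: p = 0.8281 > 0 → [0.25, 0.5]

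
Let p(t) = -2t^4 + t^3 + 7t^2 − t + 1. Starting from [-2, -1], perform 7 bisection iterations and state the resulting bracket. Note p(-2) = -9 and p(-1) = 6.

[-1.7578125, -1.75]

m = -1.5, p(m) = 4.75 (+); new bracket [-2, -1.5]
m = -1.75, p(m) = 0.070312 (+); new bracket [-2, -1.75]
m = -1.875, p(m) = -3.82666 (−); new bracket [-1.875, -1.75]
m = -1.8125, p(m) = -1.7303 (−); new bracket [-1.8125, -1.75]
m = -1.78125, p(m) = -0.7944 (−); new bracket [-1.78125, -1.75]
m = -1.765625, p(m) = -0.3533 (−); new bracket [-1.765625, -1.75]
m = -1.7578125, p(m) = -0.1394 (−); new bracket [-1.7578125, -1.75]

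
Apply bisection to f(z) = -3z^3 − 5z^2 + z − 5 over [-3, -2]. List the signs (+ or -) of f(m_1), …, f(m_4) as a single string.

++-+

m = -2.5, f(m) = 8.125 (+); new bracket [-2.5, -2]
m = -2.25, f(m) = 1.609375 (+); new bracket [-2.25, -2]
m = -2.125, f(m) = -0.916016 (−); new bracket [-2.25, -2.125]
m = -2.1875, f(m) = 0.2893 (+); new bracket [-2.1875, -2.125]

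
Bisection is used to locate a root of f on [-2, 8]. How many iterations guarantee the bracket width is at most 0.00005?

18

Width after n steps is 10/2^n. Need 2^n ≥ 10/0.00005 = 200000.
2^17 = 131072 < 200000 ≤ 2^18 = 262144, so n = 18.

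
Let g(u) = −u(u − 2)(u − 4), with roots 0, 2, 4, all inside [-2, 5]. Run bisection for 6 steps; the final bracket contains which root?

g(1.5) = -1.875 < 0, so the root lies in [-2, 1.5]
g(-0.25) = 2.390625 > 0, so the root lies in [-0.25, 1.5]
g(0.625) = -2.900391 < 0, so the root lies in [-0.25, 0.625]
g(0.1875) = -1.2957 < 0, so the root lies in [-0.25, 0.1875]
g(-0.03125) = 0.2559 > 0, so the root lies in [-0.03125, 0.1875]
g(0.078125) = -0.5889 < 0, so the root lies in [-0.03125, 0.078125]

0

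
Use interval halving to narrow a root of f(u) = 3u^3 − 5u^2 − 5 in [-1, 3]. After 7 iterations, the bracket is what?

m = 1, f(m) = -7 (−); new bracket [1, 3]
m = 2, f(m) = -1 (−); new bracket [2, 3]
m = 2.5, f(m) = 10.625 (+); new bracket [2, 2.5]
m = 2.25, f(m) = 3.8594 (+); new bracket [2, 2.25]
m = 2.125, f(m) = 1.209 (+); new bracket [2, 2.125]
m = 2.0625, f(m) = 0.0515 (+); new bracket [2, 2.0625]
m = 2.03125, f(m) = -0.4872 (−); new bracket [2.03125, 2.0625]

[2.03125, 2.0625]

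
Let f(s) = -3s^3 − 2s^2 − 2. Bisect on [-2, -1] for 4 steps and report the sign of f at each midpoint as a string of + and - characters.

++-+

m = -1.5, f(m) = 3.625 (+); new bracket [-1.5, -1]
m = -1.25, f(m) = 0.734375 (+); new bracket [-1.25, -1]
m = -1.125, f(m) = -0.259766 (−); new bracket [-1.25, -1.125]
m = -1.1875, f(m) = 0.2034 (+); new bracket [-1.1875, -1.125]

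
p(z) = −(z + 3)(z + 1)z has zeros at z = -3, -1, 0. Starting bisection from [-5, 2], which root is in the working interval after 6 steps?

-3

midpoint -1.5: p = -1.125 < 0 → [-5, -1.5]
midpoint -3.25: p = 1.828125 > 0 → [-3.25, -1.5]
midpoint -2.375: p = -2.041016 < 0 → [-3.25, -2.375]
midpoint -2.8125: p = -0.9558 < 0 → [-3.25, -2.8125]
midpoint -3.03125: p = 0.1924 > 0 → [-3.03125, -2.8125]
midpoint -2.921875: p = -0.4387 < 0 → [-3.03125, -2.921875]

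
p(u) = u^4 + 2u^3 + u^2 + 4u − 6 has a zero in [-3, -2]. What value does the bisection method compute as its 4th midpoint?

-2.5625

m = -2.5, p(m) = -1.9375 (−); new bracket [-3, -2.5]
m = -2.75, p(m) = 6.160156 (+); new bracket [-2.75, -2.5]
m = -2.625, p(m) = 1.695557 (+); new bracket [-2.625, -2.5]
m = -2.5625, p(m) = -0.2187 (−); new bracket [-2.625, -2.5625]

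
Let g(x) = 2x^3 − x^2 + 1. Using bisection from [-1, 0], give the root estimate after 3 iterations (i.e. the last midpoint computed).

-0.625

midpoint -0.5: g = 0.5 > 0 → [-1, -0.5]
midpoint -0.75: g = -0.40625 < 0 → [-0.75, -0.5]
midpoint -0.625: g = 0.121094 > 0 → [-0.75, -0.625]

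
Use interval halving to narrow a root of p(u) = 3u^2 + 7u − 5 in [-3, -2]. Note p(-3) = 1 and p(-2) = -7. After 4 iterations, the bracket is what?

m = -2.5, p(m) = -3.75 (−); new bracket [-3, -2.5]
m = -2.75, p(m) = -1.5625 (−); new bracket [-3, -2.75]
m = -2.875, p(m) = -0.328125 (−); new bracket [-3, -2.875]
m = -2.9375, p(m) = 0.3242 (+); new bracket [-2.9375, -2.875]

[-2.9375, -2.875]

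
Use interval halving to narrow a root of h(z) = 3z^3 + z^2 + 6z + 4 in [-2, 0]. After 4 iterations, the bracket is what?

[-0.625, -0.5]

z = -1 gives h = -4, negative; keep [-1, 0]
z = -0.5 gives h = 0.875, positive; keep [-1, -0.5]
z = -0.75 gives h = -1.203125, negative; keep [-0.75, -0.5]
z = -0.625 gives h = -0.0918, negative; keep [-0.625, -0.5]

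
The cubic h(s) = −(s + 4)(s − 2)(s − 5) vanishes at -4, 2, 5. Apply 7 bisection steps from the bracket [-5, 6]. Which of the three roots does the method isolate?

m = 0.5, h(m) = -30.375 (−); new bracket [-5, 0.5]
m = -2.25, h(m) = -53.921875 (−); new bracket [-5, -2.25]
m = -3.625, h(m) = -18.193359 (−); new bracket [-5, -3.625]
m = -4.3125, h(m) = 18.3704 (+); new bracket [-4.3125, -3.625]
m = -3.96875, h(m) = -1.6729 (−); new bracket [-4.3125, -3.96875]
m = -4.140625, h(m) = 7.8932 (+); new bracket [-4.140625, -3.96875]
m = -4.0546875, h(m) = 2.9981 (+); new bracket [-4.0546875, -3.96875]

-4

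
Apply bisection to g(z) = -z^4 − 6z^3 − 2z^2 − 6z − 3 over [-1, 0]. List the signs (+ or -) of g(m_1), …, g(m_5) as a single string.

midpoint -0.5: g = 0.1875 > 0 → [-0.5, 0]
midpoint -0.25: g = -1.535156 < 0 → [-0.5, -0.25]
midpoint -0.375: g = -0.734619 < 0 → [-0.5, -0.375]
midpoint -0.4375: g = -0.292 < 0 → [-0.5, -0.4375]
midpoint -0.46875: g = -0.0573 < 0 → [-0.5, -0.46875]

+----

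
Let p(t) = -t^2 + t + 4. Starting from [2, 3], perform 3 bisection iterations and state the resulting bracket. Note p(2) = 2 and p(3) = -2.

[2.5, 2.625]

p(2.5) = 0.25 > 0, so the root lies in [2.5, 3]
p(2.75) = -0.8125 < 0, so the root lies in [2.5, 2.75]
p(2.625) = -0.265625 < 0, so the root lies in [2.5, 2.625]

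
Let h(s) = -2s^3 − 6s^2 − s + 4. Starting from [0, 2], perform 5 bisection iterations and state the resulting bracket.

[0.625, 0.6875]

midpoint 1: h = -5 < 0 → [0, 1]
midpoint 0.5: h = 1.75 > 0 → [0.5, 1]
midpoint 0.75: h = -0.96875 < 0 → [0.5, 0.75]
midpoint 0.625: h = 0.543 > 0 → [0.625, 0.75]
midpoint 0.6875: h = -0.1733 < 0 → [0.625, 0.6875]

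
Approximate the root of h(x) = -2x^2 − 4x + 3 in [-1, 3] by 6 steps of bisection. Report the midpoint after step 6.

h(1) = -3 < 0, so the root lies in [-1, 1]
h(0) = 3 > 0, so the root lies in [0, 1]
h(0.5) = 0.5 > 0, so the root lies in [0.5, 1]
h(0.75) = -1.125 < 0, so the root lies in [0.5, 0.75]
h(0.625) = -0.2812 < 0, so the root lies in [0.5, 0.625]
h(0.5625) = 0.1172 > 0, so the root lies in [0.5625, 0.625]

0.5625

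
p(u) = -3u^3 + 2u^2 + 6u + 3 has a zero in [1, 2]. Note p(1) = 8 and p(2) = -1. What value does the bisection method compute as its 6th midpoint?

m = 1.5, p(m) = 6.375 (+); new bracket [1.5, 2]
m = 1.75, p(m) = 3.546875 (+); new bracket [1.75, 2]
m = 1.875, p(m) = 1.505859 (+); new bracket [1.875, 2]
m = 1.9375, p(m) = 0.3132 (+); new bracket [1.9375, 2]
m = 1.96875, p(m) = -0.328 (−); new bracket [1.9375, 1.96875]
m = 1.953125, p(m) = -0.0036 (−); new bracket [1.9375, 1.953125]

1.953125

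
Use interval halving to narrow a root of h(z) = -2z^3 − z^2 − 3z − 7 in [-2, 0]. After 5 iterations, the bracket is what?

[-1.375, -1.3125]

h(-1) = -3 < 0, so the root lies in [-2, -1]
h(-1.5) = 2 > 0, so the root lies in [-1.5, -1]
h(-1.25) = -0.90625 < 0, so the root lies in [-1.5, -1.25]
h(-1.375) = 0.4336 > 0, so the root lies in [-1.375, -1.25]
h(-1.3125) = -0.2632 < 0, so the root lies in [-1.375, -1.3125]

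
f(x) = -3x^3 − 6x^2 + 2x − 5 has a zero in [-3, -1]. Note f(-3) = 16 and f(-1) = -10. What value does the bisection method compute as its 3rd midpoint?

-2.75

f(-2) = -9 < 0, so the root lies in [-3, -2]
f(-2.5) = -0.625 < 0, so the root lies in [-3, -2.5]
f(-2.75) = 6.515625 > 0, so the root lies in [-2.75, -2.5]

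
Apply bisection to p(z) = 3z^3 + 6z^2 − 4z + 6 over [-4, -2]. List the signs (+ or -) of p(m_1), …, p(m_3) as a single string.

-+-

midpoint -3: p = -9 < 0 → [-3, -2]
midpoint -2.5: p = 6.625 > 0 → [-3, -2.5]
midpoint -2.75: p = -0.015625 < 0 → [-2.75, -2.5]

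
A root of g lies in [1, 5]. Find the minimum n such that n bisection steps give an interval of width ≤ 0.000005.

20

Width after n steps is 4/2^n. Need 2^n ≥ 4/0.000005 = 800000.
2^19 = 524288 < 800000 ≤ 2^20 = 1048576, so n = 20.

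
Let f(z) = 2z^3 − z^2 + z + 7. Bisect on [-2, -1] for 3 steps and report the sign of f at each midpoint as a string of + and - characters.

z = -1.5 gives f = -3.5, negative; keep [-1.5, -1]
z = -1.25 gives f = 0.28125, positive; keep [-1.5, -1.25]
z = -1.375 gives f = -1.464844, negative; keep [-1.375, -1.25]

-+-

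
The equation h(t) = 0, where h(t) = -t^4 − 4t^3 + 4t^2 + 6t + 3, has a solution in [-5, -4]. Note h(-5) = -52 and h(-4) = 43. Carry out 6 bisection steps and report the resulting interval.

m = -4.5, h(m) = 11.4375 (+); new bracket [-5, -4.5]
m = -4.75, h(m) = -15.628906 (−); new bracket [-4.75, -4.5]
m = -4.625, h(m) = -1.019775 (−); new bracket [-4.625, -4.5]
m = -4.5625, h(m) = 5.4673 (+); new bracket [-4.625, -4.5625]
m = -4.59375, h(m) = 2.2897 (+); new bracket [-4.625, -4.59375]
m = -4.609375, h(m) = 0.6516 (+); new bracket [-4.625, -4.609375]

[-4.625, -4.609375]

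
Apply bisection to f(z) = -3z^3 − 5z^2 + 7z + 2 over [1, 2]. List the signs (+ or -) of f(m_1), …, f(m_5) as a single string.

f(1.5) = -8.875 < 0, so the root lies in [1, 1.5]
f(1.25) = -2.921875 < 0, so the root lies in [1, 1.25]
f(1.125) = -0.724609 < 0, so the root lies in [1, 1.125]
f(1.0625) = 0.1946 > 0, so the root lies in [1.0625, 1.125]
f(1.09375) = -0.2505 < 0, so the root lies in [1.0625, 1.09375]

---+-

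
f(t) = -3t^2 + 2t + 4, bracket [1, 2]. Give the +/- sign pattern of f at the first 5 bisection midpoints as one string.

f(1.5) = 0.25 > 0, so the root lies in [1.5, 2]
f(1.75) = -1.6875 < 0, so the root lies in [1.5, 1.75]
f(1.625) = -0.671875 < 0, so the root lies in [1.5, 1.625]
f(1.5625) = -0.1992 < 0, so the root lies in [1.5, 1.5625]
f(1.53125) = 0.0283 > 0, so the root lies in [1.53125, 1.5625]

+---+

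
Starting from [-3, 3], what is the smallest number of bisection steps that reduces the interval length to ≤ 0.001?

13

Width after n steps is 6/2^n. Need 2^n ≥ 6/0.001 = 6000.
2^12 = 4096 < 6000 ≤ 2^13 = 8192, so n = 13.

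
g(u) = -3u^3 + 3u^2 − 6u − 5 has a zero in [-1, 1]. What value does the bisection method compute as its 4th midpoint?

-0.625

m = 0, g(m) = -5 (−); new bracket [-1, 0]
m = -0.5, g(m) = -0.875 (−); new bracket [-1, -0.5]
m = -0.75, g(m) = 2.453125 (+); new bracket [-0.75, -0.5]
m = -0.625, g(m) = 0.6543 (+); new bracket [-0.625, -0.5]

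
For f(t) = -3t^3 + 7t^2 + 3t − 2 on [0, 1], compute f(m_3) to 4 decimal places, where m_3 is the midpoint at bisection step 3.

-0.0488

f(0.5) = 0.875 > 0, so the root lies in [0, 0.5]
f(0.25) = -0.859375 < 0, so the root lies in [0.25, 0.5]
f(0.375) = -0.048828 < 0, so the root lies in [0.375, 0.5]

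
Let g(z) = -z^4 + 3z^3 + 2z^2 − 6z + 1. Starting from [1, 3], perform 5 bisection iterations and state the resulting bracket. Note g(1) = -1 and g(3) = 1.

[1.1875, 1.25]

midpoint 2: g = 5 > 0 → [1, 2]
midpoint 1.5: g = 1.5625 > 0 → [1, 1.5]
midpoint 1.25: g = 0.042969 > 0 → [1, 1.25]
midpoint 1.125: g = -0.5491 < 0 → [1.125, 1.25]
midpoint 1.1875: g = -0.2695 < 0 → [1.1875, 1.25]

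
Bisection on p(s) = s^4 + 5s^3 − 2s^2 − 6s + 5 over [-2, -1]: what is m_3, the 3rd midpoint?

-1.375

midpoint -1.5: p = -2.3125 < 0 → [-1.5, -1]
midpoint -1.25: p = 2.050781 > 0 → [-1.5, -1.25]
midpoint -1.375: p = 0.045166 > 0 → [-1.5, -1.375]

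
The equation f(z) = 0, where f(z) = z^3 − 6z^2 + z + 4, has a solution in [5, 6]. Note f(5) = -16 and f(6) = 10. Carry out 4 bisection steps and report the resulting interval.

z = 5.5 gives f = -5.625, negative; keep [5.5, 6]
z = 5.75 gives f = 1.484375, positive; keep [5.5, 5.75]
z = 5.625 gives f = -2.240234, negative; keep [5.625, 5.75]
z = 5.6875 gives f = -0.4211, negative; keep [5.6875, 5.75]

[5.6875, 5.75]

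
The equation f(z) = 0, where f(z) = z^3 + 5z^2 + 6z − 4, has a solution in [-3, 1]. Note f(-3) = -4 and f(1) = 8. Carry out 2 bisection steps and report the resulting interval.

f(-1) = -6 < 0, so the root lies in [-1, 1]
f(0) = -4 < 0, so the root lies in [0, 1]

[0, 1]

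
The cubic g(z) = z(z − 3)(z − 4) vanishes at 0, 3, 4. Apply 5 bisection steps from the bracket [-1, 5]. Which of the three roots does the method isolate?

0

g(2) = 4 > 0, so the root lies in [-1, 2]
g(0.5) = 4.375 > 0, so the root lies in [-1, 0.5]
g(-0.25) = -3.453125 < 0, so the root lies in [-0.25, 0.5]
g(0.125) = 1.3926 > 0, so the root lies in [-0.25, 0.125]
g(-0.0625) = -0.7776 < 0, so the root lies in [-0.0625, 0.125]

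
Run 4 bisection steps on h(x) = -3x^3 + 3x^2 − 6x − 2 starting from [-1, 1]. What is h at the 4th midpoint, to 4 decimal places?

m = 0, h(m) = -2 (−); new bracket [-1, 0]
m = -0.5, h(m) = 2.125 (+); new bracket [-0.5, 0]
m = -0.25, h(m) = -0.265625 (−); new bracket [-0.5, -0.25]
m = -0.375, h(m) = 0.8301 (+); new bracket [-0.375, -0.25]

0.8301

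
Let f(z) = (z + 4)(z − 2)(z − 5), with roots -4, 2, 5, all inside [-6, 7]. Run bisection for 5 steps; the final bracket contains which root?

midpoint 0.5: f = 30.375 > 0 → [-6, 0.5]
midpoint -2.75: f = 46.015625 > 0 → [-6, -2.75]
midpoint -4.375: f = -22.412109 < 0 → [-4.375, -2.75]
midpoint -3.5625: f = 20.8376 > 0 → [-4.375, -3.5625]
midpoint -3.96875: f = 1.6729 > 0 → [-4.375, -3.96875]

-4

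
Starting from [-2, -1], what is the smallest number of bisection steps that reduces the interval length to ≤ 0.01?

Width after n steps is 1/2^n. Need 2^n ≥ 1/0.01 = 100.
2^6 = 64 < 100 ≤ 2^7 = 128, so n = 7.

7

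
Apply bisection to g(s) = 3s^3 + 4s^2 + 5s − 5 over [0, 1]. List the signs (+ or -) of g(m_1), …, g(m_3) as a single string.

s = 0.5 gives g = -1.125, negative; keep [0.5, 1]
s = 0.75 gives g = 2.265625, positive; keep [0.5, 0.75]
s = 0.625 gives g = 0.419922, positive; keep [0.5, 0.625]

-++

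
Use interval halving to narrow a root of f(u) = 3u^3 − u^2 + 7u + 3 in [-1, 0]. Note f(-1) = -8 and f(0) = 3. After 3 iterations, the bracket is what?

[-0.5, -0.375]

midpoint -0.5: f = -1.125 < 0 → [-0.5, 0]
midpoint -0.25: f = 1.140625 > 0 → [-0.5, -0.25]
midpoint -0.375: f = 0.076172 > 0 → [-0.5, -0.375]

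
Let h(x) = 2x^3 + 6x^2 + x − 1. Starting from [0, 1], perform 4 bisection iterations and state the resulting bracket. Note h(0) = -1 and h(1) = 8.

x = 0.5 gives h = 1.25, positive; keep [0, 0.5]
x = 0.25 gives h = -0.34375, negative; keep [0.25, 0.5]
x = 0.375 gives h = 0.324219, positive; keep [0.25, 0.375]
x = 0.3125 gives h = -0.0405, negative; keep [0.3125, 0.375]

[0.3125, 0.375]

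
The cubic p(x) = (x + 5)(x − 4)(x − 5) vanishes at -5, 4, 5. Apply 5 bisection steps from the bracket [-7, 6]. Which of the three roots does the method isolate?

midpoint -0.5: p = 111.375 > 0 → [-7, -0.5]
midpoint -3.75: p = 84.765625 > 0 → [-7, -3.75]
midpoint -5.375: p = -36.474609 < 0 → [-5.375, -3.75]
midpoint -4.5625: p = 35.822 > 0 → [-5.375, -4.5625]
midpoint -4.96875: p = 2.794 > 0 → [-5.375, -4.96875]

-5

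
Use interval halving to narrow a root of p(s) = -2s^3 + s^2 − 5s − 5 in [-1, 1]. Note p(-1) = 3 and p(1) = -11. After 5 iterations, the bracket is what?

[-0.75, -0.6875]

midpoint 0: p = -5 < 0 → [-1, 0]
midpoint -0.5: p = -2 < 0 → [-1, -0.5]
midpoint -0.75: p = 0.15625 > 0 → [-0.75, -0.5]
midpoint -0.625: p = -0.9961 < 0 → [-0.75, -0.625]
midpoint -0.6875: p = -0.4399 < 0 → [-0.75, -0.6875]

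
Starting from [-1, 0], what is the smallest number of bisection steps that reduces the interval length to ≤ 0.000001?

20

Width after n steps is 1/2^n. Need 2^n ≥ 1/0.000001 = 1000000.
2^19 = 524288 < 1000000 ≤ 2^20 = 1048576, so n = 20.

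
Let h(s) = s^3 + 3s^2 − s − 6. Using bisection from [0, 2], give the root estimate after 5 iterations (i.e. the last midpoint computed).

1.3125

midpoint 1: h = -3 < 0 → [1, 2]
midpoint 1.5: h = 2.625 > 0 → [1, 1.5]
midpoint 1.25: h = -0.609375 < 0 → [1.25, 1.5]
midpoint 1.375: h = 0.8965 > 0 → [1.25, 1.375]
midpoint 1.3125: h = 0.1165 > 0 → [1.25, 1.3125]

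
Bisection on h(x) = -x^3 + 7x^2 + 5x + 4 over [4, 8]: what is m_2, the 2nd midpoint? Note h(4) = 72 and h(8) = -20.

midpoint 6: h = 70 > 0 → [6, 8]
midpoint 7: h = 39 > 0 → [7, 8]

7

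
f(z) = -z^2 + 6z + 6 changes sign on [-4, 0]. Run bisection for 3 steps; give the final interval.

midpoint -2: f = -10 < 0 → [-2, 0]
midpoint -1: f = -1 < 0 → [-1, 0]
midpoint -0.5: f = 2.75 > 0 → [-1, -0.5]

[-1, -0.5]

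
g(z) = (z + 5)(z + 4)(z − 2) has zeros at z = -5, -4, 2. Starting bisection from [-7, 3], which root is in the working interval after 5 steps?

m = -2, g(m) = -24 (−); new bracket [-2, 3]
m = 0.5, g(m) = -37.125 (−); new bracket [0.5, 3]
m = 1.75, g(m) = -9.703125 (−); new bracket [1.75, 3]
m = 2.375, g(m) = 17.6309 (+); new bracket [1.75, 2.375]
m = 2.0625, g(m) = 2.676 (+); new bracket [1.75, 2.0625]

2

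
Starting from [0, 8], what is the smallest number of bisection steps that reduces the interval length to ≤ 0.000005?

Width after n steps is 8/2^n. Need 2^n ≥ 8/0.000005 = 1600000.
2^20 = 1048576 < 1600000 ≤ 2^21 = 2097152, so n = 21.

21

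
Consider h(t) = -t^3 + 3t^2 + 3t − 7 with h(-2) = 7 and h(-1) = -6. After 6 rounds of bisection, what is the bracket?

[-1.609375, -1.59375]

m = -1.5, h(m) = -1.375 (−); new bracket [-2, -1.5]
m = -1.75, h(m) = 2.296875 (+); new bracket [-1.75, -1.5]
m = -1.625, h(m) = 0.337891 (+); new bracket [-1.625, -1.5]
m = -1.5625, h(m) = -0.5486 (−); new bracket [-1.625, -1.5625]
m = -1.59375, h(m) = -0.1129 (−); new bracket [-1.625, -1.59375]
m = -1.609375, h(m) = 0.1106 (+); new bracket [-1.609375, -1.59375]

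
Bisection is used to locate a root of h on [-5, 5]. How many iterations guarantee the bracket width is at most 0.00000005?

Width after n steps is 10/2^n. Need 2^n ≥ 10/0.00000005 = 200000000.
2^27 = 134217728 < 200000000 ≤ 2^28 = 268435456, so n = 28.

28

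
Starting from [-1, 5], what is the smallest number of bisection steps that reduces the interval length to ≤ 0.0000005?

24

Width after n steps is 6/2^n. Need 2^n ≥ 6/0.0000005 = 12000000.
2^23 = 8388608 < 12000000 ≤ 2^24 = 16777216, so n = 24.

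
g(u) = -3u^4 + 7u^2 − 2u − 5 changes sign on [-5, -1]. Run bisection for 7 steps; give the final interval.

[-1.40625, -1.375]

g(-3) = -179 < 0, so the root lies in [-3, -1]
g(-2) = -21 < 0, so the root lies in [-2, -1]
g(-1.5) = -1.4375 < 0, so the root lies in [-1.5, -1]
g(-1.25) = 1.1133 > 0, so the root lies in [-1.5, -1.25]
g(-1.375) = 0.261 > 0, so the root lies in [-1.5, -1.375]
g(-1.4375) = -0.4703 < 0, so the root lies in [-1.4375, -1.375]
g(-1.40625) = -0.0767 < 0, so the root lies in [-1.40625, -1.375]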